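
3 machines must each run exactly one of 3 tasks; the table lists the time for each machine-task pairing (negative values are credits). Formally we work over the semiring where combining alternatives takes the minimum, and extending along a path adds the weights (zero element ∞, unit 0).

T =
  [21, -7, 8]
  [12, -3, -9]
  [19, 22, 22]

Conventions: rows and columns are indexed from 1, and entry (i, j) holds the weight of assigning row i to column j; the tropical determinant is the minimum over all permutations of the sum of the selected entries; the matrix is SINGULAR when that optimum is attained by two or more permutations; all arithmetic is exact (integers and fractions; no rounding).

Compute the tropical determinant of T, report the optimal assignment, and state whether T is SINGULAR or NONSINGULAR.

σ = (1, 2, 3): 21 + (-3) + 22 = 40
σ = (1, 3, 2): 21 + (-9) + 22 = 34
σ = (2, 1, 3): (-7) + 12 + 22 = 27
σ = (2, 3, 1): (-7) + (-9) + 19 = 3
σ = (3, 1, 2): 8 + 12 + 22 = 42
σ = (3, 2, 1): 8 + (-3) + 19 = 24
Optimal value attained by: σ = (2, 3, 1).
Answer: det⊕(T) = 3; verdict: NONSINGULAR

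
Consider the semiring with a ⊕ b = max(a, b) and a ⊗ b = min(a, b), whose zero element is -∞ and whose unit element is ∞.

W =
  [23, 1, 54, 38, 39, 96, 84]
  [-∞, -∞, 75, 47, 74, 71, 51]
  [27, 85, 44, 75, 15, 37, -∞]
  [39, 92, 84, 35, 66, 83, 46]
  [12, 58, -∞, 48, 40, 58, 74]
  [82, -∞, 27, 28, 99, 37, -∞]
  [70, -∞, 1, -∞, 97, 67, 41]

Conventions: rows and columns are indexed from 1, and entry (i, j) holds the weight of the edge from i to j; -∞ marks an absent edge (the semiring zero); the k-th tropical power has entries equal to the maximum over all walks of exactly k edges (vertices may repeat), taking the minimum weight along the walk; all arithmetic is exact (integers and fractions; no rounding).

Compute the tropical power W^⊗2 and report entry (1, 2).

W^⊗2:
  [82, 54, 44, 54, 96, 67, 41]
  [71, 75, 47, 75, 71, 58, 74]
  [39, 75, 75, 47, 74, 75, 51]
  [82, 84, 75, 75, 83, 71, 66]
  [70, 48, 58, 47, 74, 67, 51]
  [37, 58, 54, 48, 40, 82, 82]
  [67, 58, 54, 48, 67, 70, 74]
Key observation: the optimum is the walk 1->3->2, with weight 54 min 85 = 54.
Optimal value attained by: walk 1->3->2.
Answer: (W^⊗2)[1][2] = 54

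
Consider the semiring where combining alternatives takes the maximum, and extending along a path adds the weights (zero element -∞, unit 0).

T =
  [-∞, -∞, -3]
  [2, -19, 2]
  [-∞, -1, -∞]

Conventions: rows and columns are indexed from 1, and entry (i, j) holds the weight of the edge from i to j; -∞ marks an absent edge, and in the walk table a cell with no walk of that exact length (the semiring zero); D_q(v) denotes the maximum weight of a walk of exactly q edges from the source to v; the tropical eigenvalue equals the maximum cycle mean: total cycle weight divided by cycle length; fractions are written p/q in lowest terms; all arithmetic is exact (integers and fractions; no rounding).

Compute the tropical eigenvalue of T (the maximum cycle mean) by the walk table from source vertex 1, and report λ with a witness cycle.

q=0: [0, -∞, -∞]
q=1: [-∞, -∞, -3]
q=2: [-∞, -4, -∞]
q=3: [-2, -23, -2]
Optimal cycle mean attained by: cycle 2->3->2, total 2 + (-1), length 2.
Answer: λ = 1/2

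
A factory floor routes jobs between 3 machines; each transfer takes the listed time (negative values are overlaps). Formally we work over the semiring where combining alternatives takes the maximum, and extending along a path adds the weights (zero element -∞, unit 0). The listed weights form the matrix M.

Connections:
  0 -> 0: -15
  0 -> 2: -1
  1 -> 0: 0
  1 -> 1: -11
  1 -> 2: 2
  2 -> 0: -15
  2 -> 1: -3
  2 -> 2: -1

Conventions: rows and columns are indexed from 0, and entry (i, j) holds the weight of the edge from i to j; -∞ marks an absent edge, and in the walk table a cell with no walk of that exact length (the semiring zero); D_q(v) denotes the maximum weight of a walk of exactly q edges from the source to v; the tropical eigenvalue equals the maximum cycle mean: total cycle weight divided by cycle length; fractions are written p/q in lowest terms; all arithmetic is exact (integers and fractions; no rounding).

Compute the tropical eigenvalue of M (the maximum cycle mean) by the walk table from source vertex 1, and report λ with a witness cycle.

q=0: [-∞, 0, -∞]
q=1: [0, -11, 2]
q=2: [-11, -1, 1]
q=3: [-1, -2, 1]
Optimal cycle mean attained by: cycle 1->2->1, total 2 + (-3), length 2.
Answer: λ = -1/2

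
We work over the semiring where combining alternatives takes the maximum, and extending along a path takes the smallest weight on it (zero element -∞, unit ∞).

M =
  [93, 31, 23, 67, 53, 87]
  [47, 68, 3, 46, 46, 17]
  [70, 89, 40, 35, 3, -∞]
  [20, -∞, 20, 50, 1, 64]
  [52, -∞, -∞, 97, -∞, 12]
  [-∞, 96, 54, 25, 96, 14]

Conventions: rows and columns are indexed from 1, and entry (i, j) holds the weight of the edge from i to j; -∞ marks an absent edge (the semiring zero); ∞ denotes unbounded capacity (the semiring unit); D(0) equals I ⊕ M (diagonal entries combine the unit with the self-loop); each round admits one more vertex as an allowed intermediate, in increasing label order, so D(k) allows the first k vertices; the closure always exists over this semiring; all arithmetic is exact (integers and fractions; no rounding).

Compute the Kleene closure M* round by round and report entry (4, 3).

D(0):
  [∞, 31, 23, 67, 53, 87]
  [47, ∞, 3, 46, 46, 17]
  [70, 89, ∞, 35, 3, -∞]
  [20, -∞, 20, ∞, 1, 64]
  [52, -∞, -∞, 97, ∞, 12]
  [-∞, 96, 54, 25, 96, ∞]
D(1):
  [∞, 31, 23, 67, 53, 87]
  [47, ∞, 23, 47, 47, 47]
  [70, 89, ∞, 67, 53, 70]
  [20, 20, 20, ∞, 20, 64]
  [52, 31, 23, 97, ∞, 52]
  [-∞, 96, 54, 25, 96, ∞]
D(2):
  [∞, 31, 23, 67, 53, 87]
  [47, ∞, 23, 47, 47, 47]
  [70, 89, ∞, 67, 53, 70]
  [20, 20, 20, ∞, 20, 64]
  [52, 31, 23, 97, ∞, 52]
  [47, 96, 54, 47, 96, ∞]
D(3):
  [∞, 31, 23, 67, 53, 87]
  [47, ∞, 23, 47, 47, 47]
  [70, 89, ∞, 67, 53, 70]
  [20, 20, 20, ∞, 20, 64]
  [52, 31, 23, 97, ∞, 52]
  [54, 96, 54, 54, 96, ∞]
D(4):
  [∞, 31, 23, 67, 53, 87]
  [47, ∞, 23, 47, 47, 47]
  [70, 89, ∞, 67, 53, 70]
  [20, 20, 20, ∞, 20, 64]
  [52, 31, 23, 97, ∞, 64]
  [54, 96, 54, 54, 96, ∞]
D(5):
  [∞, 31, 23, 67, 53, 87]
  [47, ∞, 23, 47, 47, 47]
  [70, 89, ∞, 67, 53, 70]
  [20, 20, 20, ∞, 20, 64]
  [52, 31, 23, 97, ∞, 64]
  [54, 96, 54, 96, 96, ∞]
D(6):
  [∞, 87, 54, 87, 87, 87]
  [47, ∞, 47, 47, 47, 47]
  [70, 89, ∞, 70, 70, 70]
  [54, 64, 54, ∞, 64, 64]
  [54, 64, 54, 97, ∞, 64]
  [54, 96, 54, 96, 96, ∞]
Answer: M*[4][3] = 54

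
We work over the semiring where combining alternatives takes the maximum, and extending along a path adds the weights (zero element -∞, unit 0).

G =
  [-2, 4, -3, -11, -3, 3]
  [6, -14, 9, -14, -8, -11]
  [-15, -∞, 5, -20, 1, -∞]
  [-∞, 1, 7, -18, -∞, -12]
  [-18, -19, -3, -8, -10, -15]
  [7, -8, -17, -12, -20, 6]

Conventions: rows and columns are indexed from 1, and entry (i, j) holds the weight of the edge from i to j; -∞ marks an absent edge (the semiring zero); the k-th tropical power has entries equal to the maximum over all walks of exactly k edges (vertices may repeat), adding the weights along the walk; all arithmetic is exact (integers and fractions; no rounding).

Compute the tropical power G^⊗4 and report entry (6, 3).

G^⊗2:
  [10, 2, 13, -9, -2, 9]
  [4, 10, 14, -5, 10, 9]
  [-10, -11, 10, -7, 6, -12]
  [7, -13, 12, -13, 8, -6]
  [-8, -7, 2, -18, -2, -9]
  [13, 11, 4, -4, 4, 12]
G^⊗3:
  [16, 14, 18, -1, 14, 15]
  [16, 8, 19, 2, 15, 15]
  [-5, -6, 15, -2, 11, -6]
  [5, 11, 17, 0, 13, 10]
  [-1, -4, 7, -10, 3, -3]
  [19, 17, 20, 2, 10, 18]
G^⊗4:
  [22, 20, 23, 6, 19, 21]
  [22, 20, 24, 7, 20, 21]
  [1, -1, 20, 3, 16, 0]
  [17, 9, 22, 5, 18, 16]
  [4, 3, 12, -5, 8, 3]
  [25, 23, 26, 8, 21, 24]
Key observation: the optimum is the walk 6->6->1->2->3, with weight 6 + 7 + 4 + 9 = 26.
Optimal value attained by: walk 6->6->1->2->3.
Answer: (G^⊗4)[6][3] = 26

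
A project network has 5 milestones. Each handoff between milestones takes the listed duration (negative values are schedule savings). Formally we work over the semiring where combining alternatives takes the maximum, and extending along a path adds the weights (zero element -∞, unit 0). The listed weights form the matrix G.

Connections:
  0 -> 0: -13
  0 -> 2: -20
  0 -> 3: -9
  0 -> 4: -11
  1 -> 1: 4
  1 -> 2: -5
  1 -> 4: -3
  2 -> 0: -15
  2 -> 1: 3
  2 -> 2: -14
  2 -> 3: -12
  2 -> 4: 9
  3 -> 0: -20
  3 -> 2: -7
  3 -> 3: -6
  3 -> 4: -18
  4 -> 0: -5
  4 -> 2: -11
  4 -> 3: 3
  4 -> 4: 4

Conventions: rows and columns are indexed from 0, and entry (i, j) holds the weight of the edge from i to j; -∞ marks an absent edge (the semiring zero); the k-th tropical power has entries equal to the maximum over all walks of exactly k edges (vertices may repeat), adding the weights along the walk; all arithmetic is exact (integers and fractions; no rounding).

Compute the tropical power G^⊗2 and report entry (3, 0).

G^⊗2:
  [-16, -17, -16, -8, -7]
  [-8, 8, -1, 0, 4]
  [4, 7, -2, 12, 13]
  [-22, -4, -13, -12, 2]
  [-1, -8, -4, 7, 8]
Key observation: the optimum is the walk 3->2->0, with weight (-7) + (-15) = -22.
Optimal value attained by: walk 3->2->0.
Answer: (G^⊗2)[3][0] = -22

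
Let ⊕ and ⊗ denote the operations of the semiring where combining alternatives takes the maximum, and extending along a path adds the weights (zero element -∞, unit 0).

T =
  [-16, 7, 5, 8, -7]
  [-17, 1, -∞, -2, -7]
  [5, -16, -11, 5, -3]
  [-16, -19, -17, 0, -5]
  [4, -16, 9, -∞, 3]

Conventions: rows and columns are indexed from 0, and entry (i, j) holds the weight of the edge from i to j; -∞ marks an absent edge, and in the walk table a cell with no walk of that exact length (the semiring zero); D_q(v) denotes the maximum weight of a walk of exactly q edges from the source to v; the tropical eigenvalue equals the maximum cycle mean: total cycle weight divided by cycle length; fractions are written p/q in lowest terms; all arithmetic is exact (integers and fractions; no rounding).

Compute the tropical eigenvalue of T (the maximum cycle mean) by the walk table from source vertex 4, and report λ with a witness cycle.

q=0: [-∞, -∞, -∞, -∞, 0]
q=1: [4, -16, 9, -∞, 3]
q=2: [14, 11, 12, 14, 6]
q=3: [17, 21, 19, 22, 9]
q=4: [24, 24, 22, 25, 17]
q=5: [27, 31, 29, 32, 20]
Optimal cycle mean attained by: cycle 0->2->0, total 5 + 5, length 2.
Answer: λ = 5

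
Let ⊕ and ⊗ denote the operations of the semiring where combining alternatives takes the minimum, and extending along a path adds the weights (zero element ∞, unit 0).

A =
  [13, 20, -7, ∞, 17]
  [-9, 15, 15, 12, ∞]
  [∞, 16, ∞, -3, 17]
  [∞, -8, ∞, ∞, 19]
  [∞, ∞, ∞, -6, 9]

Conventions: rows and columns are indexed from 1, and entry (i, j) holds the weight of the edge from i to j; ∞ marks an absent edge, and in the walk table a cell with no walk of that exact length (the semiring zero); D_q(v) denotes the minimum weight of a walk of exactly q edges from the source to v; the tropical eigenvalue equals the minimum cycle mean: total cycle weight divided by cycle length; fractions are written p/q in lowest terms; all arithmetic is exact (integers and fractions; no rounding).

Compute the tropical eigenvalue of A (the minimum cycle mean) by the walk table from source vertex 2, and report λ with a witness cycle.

q=0: [∞, 0, ∞, ∞, ∞]
q=1: [-9, 15, 15, 12, ∞]
q=2: [4, 4, -16, 12, 8]
q=3: [-5, 0, -3, -19, 1]
q=4: [-9, -27, -12, -6, 0]
q=5: [-36, -14, -16, -15, 5]
Optimal cycle mean attained by: cycle 1->3->4->2->1, total (-7) + (-3) + (-8) + (-9), length 4.
Answer: λ = -27/4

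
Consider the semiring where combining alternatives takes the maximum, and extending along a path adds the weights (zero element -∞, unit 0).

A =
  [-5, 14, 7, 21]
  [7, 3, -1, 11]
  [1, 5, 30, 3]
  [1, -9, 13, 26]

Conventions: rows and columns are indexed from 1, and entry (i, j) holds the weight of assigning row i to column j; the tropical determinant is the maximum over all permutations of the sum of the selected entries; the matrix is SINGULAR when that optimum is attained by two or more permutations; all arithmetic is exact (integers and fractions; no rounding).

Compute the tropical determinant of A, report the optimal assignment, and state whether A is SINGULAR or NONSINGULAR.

σ = (1, 2, 3, 4): (-5) + 3 + 30 + 26 = 54
σ = (1, 2, 4, 3): (-5) + 3 + 3 + 13 = 14
σ = (1, 3, 2, 4): (-5) + (-1) + 5 + 26 = 25
σ = (1, 3, 4, 2): (-5) + (-1) + 3 + (-9) = -12
σ = (1, 4, 2, 3): (-5) + 11 + 5 + 13 = 24
σ = (1, 4, 3, 2): (-5) + 11 + 30 + (-9) = 27
σ = (2, 1, 3, 4): 14 + 7 + 30 + 26 = 77
σ = (2, 1, 4, 3): 14 + 7 + 3 + 13 = 37
σ = (2, 3, 1, 4): 14 + (-1) + 1 + 26 = 40
σ = (2, 3, 4, 1): 14 + (-1) + 3 + 1 = 17
σ = (2, 4, 1, 3): 14 + 11 + 1 + 13 = 39
σ = (2, 4, 3, 1): 14 + 11 + 30 + 1 = 56
σ = (3, 1, 2, 4): 7 + 7 + 5 + 26 = 45
σ = (3, 1, 4, 2): 7 + 7 + 3 + (-9) = 8
σ = (3, 2, 1, 4): 7 + 3 + 1 + 26 = 37
σ = (3, 2, 4, 1): 7 + 3 + 3 + 1 = 14
σ = (3, 4, 1, 2): 7 + 11 + 1 + (-9) = 10
σ = (3, 4, 2, 1): 7 + 11 + 5 + 1 = 24
σ = (4, 1, 2, 3): 21 + 7 + 5 + 13 = 46
σ = (4, 1, 3, 2): 21 + 7 + 30 + (-9) = 49
σ = (4, 2, 1, 3): 21 + 3 + 1 + 13 = 38
σ = (4, 2, 3, 1): 21 + 3 + 30 + 1 = 55
σ = (4, 3, 1, 2): 21 + (-1) + 1 + (-9) = 12
σ = (4, 3, 2, 1): 21 + (-1) + 5 + 1 = 26
Optimal value attained by: σ = (2, 1, 3, 4).
Answer: det⊕(A) = 77; verdict: NONSINGULAR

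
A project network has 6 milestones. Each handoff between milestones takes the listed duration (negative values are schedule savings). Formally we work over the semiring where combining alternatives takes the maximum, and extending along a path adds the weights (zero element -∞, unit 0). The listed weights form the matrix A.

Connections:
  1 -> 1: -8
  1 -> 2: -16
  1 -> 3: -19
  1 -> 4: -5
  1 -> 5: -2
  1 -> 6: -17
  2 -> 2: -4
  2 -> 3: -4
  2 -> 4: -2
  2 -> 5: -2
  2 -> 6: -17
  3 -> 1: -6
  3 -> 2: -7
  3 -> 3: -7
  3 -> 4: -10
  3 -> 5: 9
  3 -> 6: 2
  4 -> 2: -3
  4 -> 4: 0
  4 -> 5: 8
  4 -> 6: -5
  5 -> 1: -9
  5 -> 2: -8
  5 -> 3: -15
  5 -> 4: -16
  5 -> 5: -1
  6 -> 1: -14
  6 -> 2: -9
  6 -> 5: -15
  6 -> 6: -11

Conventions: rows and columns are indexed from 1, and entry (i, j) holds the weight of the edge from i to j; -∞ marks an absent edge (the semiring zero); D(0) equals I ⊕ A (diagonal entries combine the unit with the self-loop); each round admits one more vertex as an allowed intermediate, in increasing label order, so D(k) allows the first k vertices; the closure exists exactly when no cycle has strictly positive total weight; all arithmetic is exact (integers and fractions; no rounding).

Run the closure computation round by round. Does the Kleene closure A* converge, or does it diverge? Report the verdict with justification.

D(0):
  [0, -16, -19, -5, -2, -17]
  [-∞, 0, -4, -2, -2, -17]
  [-6, -7, 0, -10, 9, 2]
  [-∞, -3, -∞, 0, 8, -5]
  [-9, -8, -15, -16, 0, -∞]
  [-14, -9, -∞, -∞, -15, 0]
D(1):
  [0, -16, -19, -5, -2, -17]
  [-∞, 0, -4, -2, -2, -17]
  [-6, -7, 0, -10, 9, 2]
  [-∞, -3, -∞, 0, 8, -5]
  [-9, -8, -15, -14, 0, -26]
  [-14, -9, -33, -19, -15, 0]
D(2):
  [0, -16, -19, -5, -2, -17]
  [-∞, 0, -4, -2, -2, -17]
  [-6, -7, 0, -9, 9, 2]
  [-∞, -3, -7, 0, 8, -5]
  [-9, -8, -12, -10, 0, -25]
  [-14, -9, -13, -11, -11, 0]
D(3):
  [0, -16, -19, -5, -2, -17]
  [-10, 0, -4, -2, 5, -2]
  [-6, -7, 0, -9, 9, 2]
  [-13, -3, -7, 0, 8, -5]
  [-9, -8, -12, -10, 0, -10]
  [-14, -9, -13, -11, -4, 0]
D(4):
  [0, -8, -12, -5, 3, -10]
  [-10, 0, -4, -2, 6, -2]
  [-6, -7, 0, -9, 9, 2]
  [-13, -3, -7, 0, 8, -5]
  [-9, -8, -12, -10, 0, -10]
  [-14, -9, -13, -11, -3, 0]
D(5):
  [0, -5, -9, -5, 3, -7]
  [-3, 0, -4, -2, 6, -2]
  [0, 1, 0, -1, 9, 2]
  [-1, 0, -4, 0, 8, -2]
  [-9, -8, -12, -10, 0, -10]
  [-12, -9, -13, -11, -3, 0]
D(6):
  [0, -5, -9, -5, 3, -7]
  [-3, 0, -4, -2, 6, -2]
  [0, 1, 0, -1, 9, 2]
  [-1, 0, -4, 0, 8, -2]
  [-9, -8, -12, -10, 0, -10]
  [-12, -9, -13, -11, -3, 0]
Key observation: every diagonal entry stays at the unit through all rounds, so no improving cycle exists.
Answer: CONVERGES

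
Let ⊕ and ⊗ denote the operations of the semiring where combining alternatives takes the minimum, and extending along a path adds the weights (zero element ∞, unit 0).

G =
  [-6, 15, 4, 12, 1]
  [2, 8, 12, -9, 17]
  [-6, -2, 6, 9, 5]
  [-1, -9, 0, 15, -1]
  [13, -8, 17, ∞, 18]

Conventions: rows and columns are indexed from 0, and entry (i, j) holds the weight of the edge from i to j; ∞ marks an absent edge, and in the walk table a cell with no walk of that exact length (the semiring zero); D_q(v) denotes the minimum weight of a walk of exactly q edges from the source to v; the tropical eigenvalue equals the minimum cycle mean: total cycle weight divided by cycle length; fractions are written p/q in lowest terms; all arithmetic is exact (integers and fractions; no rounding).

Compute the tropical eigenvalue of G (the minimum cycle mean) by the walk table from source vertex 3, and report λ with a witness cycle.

q=0: [∞, ∞, ∞, 0, ∞]
q=1: [-1, -9, 0, 15, -1]
q=2: [-7, -9, 3, -18, 0]
q=3: [-19, -27, -18, -18, -19]
q=4: [-25, -27, -18, -36, -19]
q=5: [-37, -45, -36, -36, -37]
Optimal cycle mean attained by: cycle 1->3->1, total (-9) + (-9), length 2.
Answer: λ = -9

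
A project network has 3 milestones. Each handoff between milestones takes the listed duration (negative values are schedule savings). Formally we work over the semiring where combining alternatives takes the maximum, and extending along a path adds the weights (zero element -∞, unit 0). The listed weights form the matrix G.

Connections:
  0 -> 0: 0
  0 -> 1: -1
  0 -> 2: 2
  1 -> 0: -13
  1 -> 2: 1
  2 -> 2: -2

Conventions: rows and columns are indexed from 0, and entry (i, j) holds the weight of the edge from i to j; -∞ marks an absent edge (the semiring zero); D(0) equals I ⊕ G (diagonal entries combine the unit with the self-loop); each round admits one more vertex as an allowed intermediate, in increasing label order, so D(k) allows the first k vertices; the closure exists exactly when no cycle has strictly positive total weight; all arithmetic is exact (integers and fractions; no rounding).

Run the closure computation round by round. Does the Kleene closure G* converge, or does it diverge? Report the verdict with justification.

D(0):
  [0, -1, 2]
  [-13, 0, 1]
  [-∞, -∞, 0]
D(1):
  [0, -1, 2]
  [-13, 0, 1]
  [-∞, -∞, 0]
D(2):
  [0, -1, 2]
  [-13, 0, 1]
  [-∞, -∞, 0]
D(3):
  [0, -1, 2]
  [-13, 0, 1]
  [-∞, -∞, 0]
Key observation: every diagonal entry stays at the unit through all rounds, so no improving cycle exists.
Answer: CONVERGES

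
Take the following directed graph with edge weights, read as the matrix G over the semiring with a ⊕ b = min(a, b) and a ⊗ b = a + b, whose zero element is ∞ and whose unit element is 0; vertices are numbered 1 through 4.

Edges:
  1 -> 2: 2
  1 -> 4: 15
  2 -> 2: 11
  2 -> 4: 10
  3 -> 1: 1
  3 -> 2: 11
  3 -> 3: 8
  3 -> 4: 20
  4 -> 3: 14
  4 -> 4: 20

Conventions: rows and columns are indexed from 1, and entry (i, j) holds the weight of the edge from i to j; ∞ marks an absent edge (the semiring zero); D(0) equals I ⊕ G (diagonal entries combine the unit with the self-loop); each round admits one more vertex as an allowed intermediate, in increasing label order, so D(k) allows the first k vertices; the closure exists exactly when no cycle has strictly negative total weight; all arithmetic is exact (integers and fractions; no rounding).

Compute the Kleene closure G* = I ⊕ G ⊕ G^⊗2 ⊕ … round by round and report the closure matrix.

D(0):
  [0, 2, ∞, 15]
  [∞, 0, ∞, 10]
  [1, 11, 0, 20]
  [∞, ∞, 14, 0]
D(1):
  [0, 2, ∞, 15]
  [∞, 0, ∞, 10]
  [1, 3, 0, 16]
  [∞, ∞, 14, 0]
D(2):
  [0, 2, ∞, 12]
  [∞, 0, ∞, 10]
  [1, 3, 0, 13]
  [∞, ∞, 14, 0]
D(3):
  [0, 2, ∞, 12]
  [∞, 0, ∞, 10]
  [1, 3, 0, 13]
  [15, 17, 14, 0]
D(4):
  [0, 2, 26, 12]
  [25, 0, 24, 10]
  [1, 3, 0, 13]
  [15, 17, 14, 0]
Answer: G* = [[0, 2, 26, 12], [25, 0, 24, 10], [1, 3, 0, 13], [15, 17, 14, 0]]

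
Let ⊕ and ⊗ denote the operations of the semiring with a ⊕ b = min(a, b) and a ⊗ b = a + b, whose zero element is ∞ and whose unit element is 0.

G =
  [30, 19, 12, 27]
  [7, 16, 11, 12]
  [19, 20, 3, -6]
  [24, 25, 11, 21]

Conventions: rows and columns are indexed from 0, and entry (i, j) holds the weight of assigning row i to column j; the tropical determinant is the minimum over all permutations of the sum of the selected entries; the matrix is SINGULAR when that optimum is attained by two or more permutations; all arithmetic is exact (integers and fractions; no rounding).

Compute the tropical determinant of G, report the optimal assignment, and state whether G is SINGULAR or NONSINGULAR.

σ = (0, 1, 2, 3): 30 + 16 + 3 + 21 = 70
σ = (0, 1, 3, 2): 30 + 16 + (-6) + 11 = 51
σ = (0, 2, 1, 3): 30 + 11 + 20 + 21 = 82
σ = (0, 2, 3, 1): 30 + 11 + (-6) + 25 = 60
σ = (0, 3, 1, 2): 30 + 12 + 20 + 11 = 73
σ = (0, 3, 2, 1): 30 + 12 + 3 + 25 = 70
σ = (1, 0, 2, 3): 19 + 7 + 3 + 21 = 50
σ = (1, 0, 3, 2): 19 + 7 + (-6) + 11 = 31
σ = (1, 2, 0, 3): 19 + 11 + 19 + 21 = 70
σ = (1, 2, 3, 0): 19 + 11 + (-6) + 24 = 48
σ = (1, 3, 0, 2): 19 + 12 + 19 + 11 = 61
σ = (1, 3, 2, 0): 19 + 12 + 3 + 24 = 58
σ = (2, 0, 1, 3): 12 + 7 + 20 + 21 = 60
σ = (2, 0, 3, 1): 12 + 7 + (-6) + 25 = 38
σ = (2, 1, 0, 3): 12 + 16 + 19 + 21 = 68
σ = (2, 1, 3, 0): 12 + 16 + (-6) + 24 = 46
σ = (2, 3, 0, 1): 12 + 12 + 19 + 25 = 68
σ = (2, 3, 1, 0): 12 + 12 + 20 + 24 = 68
σ = (3, 0, 1, 2): 27 + 7 + 20 + 11 = 65
σ = (3, 0, 2, 1): 27 + 7 + 3 + 25 = 62
σ = (3, 1, 0, 2): 27 + 16 + 19 + 11 = 73
σ = (3, 1, 2, 0): 27 + 16 + 3 + 24 = 70
σ = (3, 2, 0, 1): 27 + 11 + 19 + 25 = 82
σ = (3, 2, 1, 0): 27 + 11 + 20 + 24 = 82
Optimal value attained by: σ = (1, 0, 3, 2).
Answer: det⊕(G) = 31; verdict: NONSINGULAR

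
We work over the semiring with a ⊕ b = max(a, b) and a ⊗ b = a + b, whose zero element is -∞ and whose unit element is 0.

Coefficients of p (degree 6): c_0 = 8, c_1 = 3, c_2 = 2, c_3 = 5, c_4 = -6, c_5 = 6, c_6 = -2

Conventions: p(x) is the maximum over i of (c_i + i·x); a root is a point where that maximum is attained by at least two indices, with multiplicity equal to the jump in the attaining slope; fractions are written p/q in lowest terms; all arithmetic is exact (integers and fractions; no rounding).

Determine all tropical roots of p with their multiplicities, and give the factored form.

hull edge (i=0, c=8) to (i=5, c=6): slope -2/5, span 5
hull edge (i=5, c=6) to (i=6, c=-2): slope -8, span 1
Factored form: p(x) = -2 ⊗ (x ⊕ 2/5) ⊗ (x ⊕ 2/5) ⊗ (x ⊕ 2/5) ⊗ (x ⊕ 2/5) ⊗ (x ⊕ 2/5) ⊗ (x ⊕ 8)
Answer: roots = 2/5 (mult 5), 8 (mult 1)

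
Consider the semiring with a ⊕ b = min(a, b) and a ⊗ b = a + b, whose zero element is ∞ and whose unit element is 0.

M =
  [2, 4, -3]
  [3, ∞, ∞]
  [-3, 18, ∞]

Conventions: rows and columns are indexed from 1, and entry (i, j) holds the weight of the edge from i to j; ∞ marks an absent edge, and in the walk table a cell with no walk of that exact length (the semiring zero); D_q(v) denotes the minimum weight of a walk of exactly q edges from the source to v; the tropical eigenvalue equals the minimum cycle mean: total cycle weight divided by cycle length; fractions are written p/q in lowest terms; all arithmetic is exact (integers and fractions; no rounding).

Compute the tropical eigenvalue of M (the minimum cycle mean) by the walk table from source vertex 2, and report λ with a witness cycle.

q=0: [∞, 0, ∞]
q=1: [3, ∞, ∞]
q=2: [5, 7, 0]
q=3: [-3, 9, 2]
Optimal cycle mean attained by: cycle 1->3->1, total (-3) + (-3), length 2.
Answer: λ = -3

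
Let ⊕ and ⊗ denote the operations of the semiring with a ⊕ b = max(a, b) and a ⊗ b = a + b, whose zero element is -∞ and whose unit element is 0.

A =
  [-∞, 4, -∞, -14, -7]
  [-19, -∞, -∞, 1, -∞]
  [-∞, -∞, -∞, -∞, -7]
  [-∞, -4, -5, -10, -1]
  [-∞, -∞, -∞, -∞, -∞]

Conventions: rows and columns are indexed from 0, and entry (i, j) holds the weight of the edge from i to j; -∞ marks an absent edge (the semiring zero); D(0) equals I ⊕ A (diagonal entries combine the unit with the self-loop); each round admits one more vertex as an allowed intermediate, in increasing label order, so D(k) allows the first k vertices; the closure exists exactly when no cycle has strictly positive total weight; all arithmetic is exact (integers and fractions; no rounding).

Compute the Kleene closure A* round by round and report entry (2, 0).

D(0):
  [0, 4, -∞, -14, -7]
  [-19, 0, -∞, 1, -∞]
  [-∞, -∞, 0, -∞, -7]
  [-∞, -4, -5, 0, -1]
  [-∞, -∞, -∞, -∞, 0]
D(1):
  [0, 4, -∞, -14, -7]
  [-19, 0, -∞, 1, -26]
  [-∞, -∞, 0, -∞, -7]
  [-∞, -4, -5, 0, -1]
  [-∞, -∞, -∞, -∞, 0]
D(2):
  [0, 4, -∞, 5, -7]
  [-19, 0, -∞, 1, -26]
  [-∞, -∞, 0, -∞, -7]
  [-23, -4, -5, 0, -1]
  [-∞, -∞, -∞, -∞, 0]
D(3):
  [0, 4, -∞, 5, -7]
  [-19, 0, -∞, 1, -26]
  [-∞, -∞, 0, -∞, -7]
  [-23, -4, -5, 0, -1]
  [-∞, -∞, -∞, -∞, 0]
D(4):
  [0, 4, 0, 5, 4]
  [-19, 0, -4, 1, 0]
  [-∞, -∞, 0, -∞, -7]
  [-23, -4, -5, 0, -1]
  [-∞, -∞, -∞, -∞, 0]
D(5):
  [0, 4, 0, 5, 4]
  [-19, 0, -4, 1, 0]
  [-∞, -∞, 0, -∞, -7]
  [-23, -4, -5, 0, -1]
  [-∞, -∞, -∞, -∞, 0]
Answer: A*[2][0] = -∞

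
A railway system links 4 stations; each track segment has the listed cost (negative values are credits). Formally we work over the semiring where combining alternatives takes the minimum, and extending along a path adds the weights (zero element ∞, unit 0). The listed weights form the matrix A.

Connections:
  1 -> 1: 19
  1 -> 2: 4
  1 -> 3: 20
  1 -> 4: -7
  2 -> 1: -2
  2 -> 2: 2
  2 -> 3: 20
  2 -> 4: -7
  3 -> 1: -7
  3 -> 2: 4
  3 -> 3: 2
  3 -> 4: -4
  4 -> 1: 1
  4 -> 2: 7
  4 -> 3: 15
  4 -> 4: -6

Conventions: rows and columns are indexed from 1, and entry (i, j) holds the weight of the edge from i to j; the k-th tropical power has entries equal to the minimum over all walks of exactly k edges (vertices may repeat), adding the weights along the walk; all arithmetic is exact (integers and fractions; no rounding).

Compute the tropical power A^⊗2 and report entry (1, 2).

A^⊗2:
  [-6, 0, 8, -13]
  [-6, 0, 8, -13]
  [-5, -3, 4, -14]
  [-5, 1, 9, -12]
Key observation: the optimum is the walk 1->4->2, with weight (-7) + 7 = 0.
Optimal value attained by: walk 1->4->2.
Answer: (A^⊗2)[1][2] = 0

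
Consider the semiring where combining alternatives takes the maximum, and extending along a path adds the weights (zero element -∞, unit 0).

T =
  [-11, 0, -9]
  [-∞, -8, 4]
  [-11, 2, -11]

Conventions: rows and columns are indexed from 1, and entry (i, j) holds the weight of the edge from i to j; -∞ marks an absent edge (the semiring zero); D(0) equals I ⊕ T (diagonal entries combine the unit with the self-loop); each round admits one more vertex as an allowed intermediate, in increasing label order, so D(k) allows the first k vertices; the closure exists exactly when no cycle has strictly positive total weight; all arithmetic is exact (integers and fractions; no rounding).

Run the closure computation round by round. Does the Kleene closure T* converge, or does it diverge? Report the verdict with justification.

D(0):
  [0, 0, -9]
  [-∞, 0, 4]
  [-11, 2, 0]
D(1):
  [0, 0, -9]
  [-∞, 0, 4]
  [-11, 2, 0]
Detection: at round 2, diagonal entry (3, 3) turns strictly positive.
Key observation: the cycle 3->2->3 has total weight 2 + 4, which is strictly positive.
Answer: DIVERGES — positive cycle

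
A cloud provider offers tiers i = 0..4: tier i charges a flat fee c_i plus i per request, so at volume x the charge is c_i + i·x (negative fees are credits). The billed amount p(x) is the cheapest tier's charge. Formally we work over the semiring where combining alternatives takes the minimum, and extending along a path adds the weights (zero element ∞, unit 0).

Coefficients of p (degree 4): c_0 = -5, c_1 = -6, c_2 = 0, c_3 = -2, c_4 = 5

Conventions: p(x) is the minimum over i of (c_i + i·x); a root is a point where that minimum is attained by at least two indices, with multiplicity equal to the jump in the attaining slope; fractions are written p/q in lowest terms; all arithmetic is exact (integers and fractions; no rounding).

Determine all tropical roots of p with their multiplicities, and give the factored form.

hull edge (i=0, c=-5) to (i=1, c=-6): slope -1, span 1
hull edge (i=1, c=-6) to (i=3, c=-2): slope 2, span 2
hull edge (i=3, c=-2) to (i=4, c=5): slope 7, span 1
Factored form: p(x) = 5 ⊗ (x ⊕ (-7)) ⊗ (x ⊕ (-2)) ⊗ (x ⊕ (-2)) ⊗ (x ⊕ 1)
Answer: roots = -7 (mult 1), -2 (mult 2), 1 (mult 1)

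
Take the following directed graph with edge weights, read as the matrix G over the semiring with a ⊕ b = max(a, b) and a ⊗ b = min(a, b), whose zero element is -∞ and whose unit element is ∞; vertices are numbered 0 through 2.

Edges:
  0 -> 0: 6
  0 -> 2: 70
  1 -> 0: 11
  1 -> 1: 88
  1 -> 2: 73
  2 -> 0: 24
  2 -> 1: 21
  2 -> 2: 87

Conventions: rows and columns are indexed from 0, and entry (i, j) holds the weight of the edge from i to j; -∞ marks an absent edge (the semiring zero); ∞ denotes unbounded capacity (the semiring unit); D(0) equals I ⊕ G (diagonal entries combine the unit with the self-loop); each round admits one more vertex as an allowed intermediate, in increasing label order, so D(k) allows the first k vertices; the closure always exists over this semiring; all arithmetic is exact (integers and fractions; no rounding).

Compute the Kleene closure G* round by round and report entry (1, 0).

D(0):
  [∞, -∞, 70]
  [11, ∞, 73]
  [24, 21, ∞]
D(1):
  [∞, -∞, 70]
  [11, ∞, 73]
  [24, 21, ∞]
D(2):
  [∞, -∞, 70]
  [11, ∞, 73]
  [24, 21, ∞]
D(3):
  [∞, 21, 70]
  [24, ∞, 73]
  [24, 21, ∞]
Answer: G*[1][0] = 24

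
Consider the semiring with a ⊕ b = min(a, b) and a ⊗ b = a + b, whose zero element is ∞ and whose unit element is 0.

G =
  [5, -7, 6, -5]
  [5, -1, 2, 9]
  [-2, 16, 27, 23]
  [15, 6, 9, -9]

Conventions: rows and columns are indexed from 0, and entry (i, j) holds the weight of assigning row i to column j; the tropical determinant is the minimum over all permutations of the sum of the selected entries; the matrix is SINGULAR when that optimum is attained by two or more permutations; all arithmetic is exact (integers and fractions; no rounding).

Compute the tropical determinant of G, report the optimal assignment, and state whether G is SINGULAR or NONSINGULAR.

σ = (0, 1, 2, 3): 5 + (-1) + 27 + (-9) = 22
σ = (0, 1, 3, 2): 5 + (-1) + 23 + 9 = 36
σ = (0, 2, 1, 3): 5 + 2 + 16 + (-9) = 14
σ = (0, 2, 3, 1): 5 + 2 + 23 + 6 = 36
σ = (0, 3, 1, 2): 5 + 9 + 16 + 9 = 39
σ = (0, 3, 2, 1): 5 + 9 + 27 + 6 = 47
σ = (1, 0, 2, 3): (-7) + 5 + 27 + (-9) = 16
σ = (1, 0, 3, 2): (-7) + 5 + 23 + 9 = 30
σ = (1, 2, 0, 3): (-7) + 2 + (-2) + (-9) = -16
σ = (1, 2, 3, 0): (-7) + 2 + 23 + 15 = 33
σ = (1, 3, 0, 2): (-7) + 9 + (-2) + 9 = 9
σ = (1, 3, 2, 0): (-7) + 9 + 27 + 15 = 44
σ = (2, 0, 1, 3): 6 + 5 + 16 + (-9) = 18
σ = (2, 0, 3, 1): 6 + 5 + 23 + 6 = 40
σ = (2, 1, 0, 3): 6 + (-1) + (-2) + (-9) = -6
σ = (2, 1, 3, 0): 6 + (-1) + 23 + 15 = 43
σ = (2, 3, 0, 1): 6 + 9 + (-2) + 6 = 19
σ = (2, 3, 1, 0): 6 + 9 + 16 + 15 = 46
σ = (3, 0, 1, 2): (-5) + 5 + 16 + 9 = 25
σ = (3, 0, 2, 1): (-5) + 5 + 27 + 6 = 33
σ = (3, 1, 0, 2): (-5) + (-1) + (-2) + 9 = 1
σ = (3, 1, 2, 0): (-5) + (-1) + 27 + 15 = 36
σ = (3, 2, 0, 1): (-5) + 2 + (-2) + 6 = 1
σ = (3, 2, 1, 0): (-5) + 2 + 16 + 15 = 28
Optimal value attained by: σ = (1, 2, 0, 3).
Answer: det⊕(G) = -16; verdict: NONSINGULAR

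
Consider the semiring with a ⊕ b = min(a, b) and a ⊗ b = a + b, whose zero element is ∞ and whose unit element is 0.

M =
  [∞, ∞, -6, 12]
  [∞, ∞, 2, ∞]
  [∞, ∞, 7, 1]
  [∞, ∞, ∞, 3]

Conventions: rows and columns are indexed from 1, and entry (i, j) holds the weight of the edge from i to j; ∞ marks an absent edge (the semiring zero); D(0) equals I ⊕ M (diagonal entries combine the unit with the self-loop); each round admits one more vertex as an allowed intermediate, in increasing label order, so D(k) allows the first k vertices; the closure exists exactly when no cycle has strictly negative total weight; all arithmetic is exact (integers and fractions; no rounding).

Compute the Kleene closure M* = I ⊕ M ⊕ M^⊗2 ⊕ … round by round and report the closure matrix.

D(0):
  [0, ∞, -6, 12]
  [∞, 0, 2, ∞]
  [∞, ∞, 0, 1]
  [∞, ∞, ∞, 0]
D(1):
  [0, ∞, -6, 12]
  [∞, 0, 2, ∞]
  [∞, ∞, 0, 1]
  [∞, ∞, ∞, 0]
D(2):
  [0, ∞, -6, 12]
  [∞, 0, 2, ∞]
  [∞, ∞, 0, 1]
  [∞, ∞, ∞, 0]
D(3):
  [0, ∞, -6, -5]
  [∞, 0, 2, 3]
  [∞, ∞, 0, 1]
  [∞, ∞, ∞, 0]
D(4):
  [0, ∞, -6, -5]
  [∞, 0, 2, 3]
  [∞, ∞, 0, 1]
  [∞, ∞, ∞, 0]
Answer: M* = [[0, ∞, -6, -5], [∞, 0, 2, 3], [∞, ∞, 0, 1], [∞, ∞, ∞, 0]]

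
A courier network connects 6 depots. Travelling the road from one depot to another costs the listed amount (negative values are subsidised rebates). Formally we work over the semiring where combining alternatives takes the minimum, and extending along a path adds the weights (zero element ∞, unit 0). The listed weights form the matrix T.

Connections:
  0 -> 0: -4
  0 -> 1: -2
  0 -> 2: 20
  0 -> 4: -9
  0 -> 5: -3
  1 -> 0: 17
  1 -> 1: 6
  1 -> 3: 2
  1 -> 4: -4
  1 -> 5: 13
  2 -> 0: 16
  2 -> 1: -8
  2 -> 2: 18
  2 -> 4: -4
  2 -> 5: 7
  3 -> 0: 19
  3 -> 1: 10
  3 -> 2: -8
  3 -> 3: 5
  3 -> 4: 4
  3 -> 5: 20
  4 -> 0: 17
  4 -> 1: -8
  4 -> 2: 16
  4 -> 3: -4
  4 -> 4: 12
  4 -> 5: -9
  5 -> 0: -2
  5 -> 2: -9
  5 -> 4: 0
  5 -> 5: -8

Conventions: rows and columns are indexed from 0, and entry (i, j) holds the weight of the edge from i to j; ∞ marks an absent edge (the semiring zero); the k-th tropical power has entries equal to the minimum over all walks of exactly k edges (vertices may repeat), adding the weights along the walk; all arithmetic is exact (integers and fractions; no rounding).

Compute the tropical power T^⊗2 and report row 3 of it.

T^⊗2:
  [-8, -17, -12, -13, -13, -18]
  [11, -12, -6, -8, 2, -13]
  [5, -12, -2, -8, -12, -13]
  [8, -16, -3, 0, -12, -5]
  [-11, -2, -18, -6, -12, -17]
  [-10, -17, -17, -4, -13, -16]
Answer: row 3 of T^⊗2 = [8, -16, -3, 0, -12, -5]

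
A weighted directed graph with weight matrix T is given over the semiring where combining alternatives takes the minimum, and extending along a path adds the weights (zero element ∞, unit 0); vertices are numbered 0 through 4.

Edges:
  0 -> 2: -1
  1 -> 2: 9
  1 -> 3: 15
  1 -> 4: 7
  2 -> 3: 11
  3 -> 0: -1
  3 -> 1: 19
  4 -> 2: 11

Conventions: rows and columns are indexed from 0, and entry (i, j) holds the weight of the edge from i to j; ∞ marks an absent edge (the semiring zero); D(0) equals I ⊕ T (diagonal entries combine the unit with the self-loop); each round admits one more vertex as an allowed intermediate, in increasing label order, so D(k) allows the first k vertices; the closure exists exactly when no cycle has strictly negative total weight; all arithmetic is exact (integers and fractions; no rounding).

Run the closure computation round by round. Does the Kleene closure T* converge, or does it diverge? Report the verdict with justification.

D(0):
  [0, ∞, -1, ∞, ∞]
  [∞, 0, 9, 15, 7]
  [∞, ∞, 0, 11, ∞]
  [-1, 19, ∞, 0, ∞]
  [∞, ∞, 11, ∞, 0]
D(1):
  [0, ∞, -1, ∞, ∞]
  [∞, 0, 9, 15, 7]
  [∞, ∞, 0, 11, ∞]
  [-1, 19, -2, 0, ∞]
  [∞, ∞, 11, ∞, 0]
D(2):
  [0, ∞, -1, ∞, ∞]
  [∞, 0, 9, 15, 7]
  [∞, ∞, 0, 11, ∞]
  [-1, 19, -2, 0, 26]
  [∞, ∞, 11, ∞, 0]
D(3):
  [0, ∞, -1, 10, ∞]
  [∞, 0, 9, 15, 7]
  [∞, ∞, 0, 11, ∞]
  [-1, 19, -2, 0, 26]
  [∞, ∞, 11, 22, 0]
D(4):
  [0, 29, -1, 10, 36]
  [14, 0, 9, 15, 7]
  [10, 30, 0, 11, 37]
  [-1, 19, -2, 0, 26]
  [21, 41, 11, 22, 0]
D(5):
  [0, 29, -1, 10, 36]
  [14, 0, 9, 15, 7]
  [10, 30, 0, 11, 37]
  [-1, 19, -2, 0, 26]
  [21, 41, 11, 22, 0]
Key observation: every diagonal entry stays at the unit through all rounds, so no improving cycle exists.
Answer: CONVERGES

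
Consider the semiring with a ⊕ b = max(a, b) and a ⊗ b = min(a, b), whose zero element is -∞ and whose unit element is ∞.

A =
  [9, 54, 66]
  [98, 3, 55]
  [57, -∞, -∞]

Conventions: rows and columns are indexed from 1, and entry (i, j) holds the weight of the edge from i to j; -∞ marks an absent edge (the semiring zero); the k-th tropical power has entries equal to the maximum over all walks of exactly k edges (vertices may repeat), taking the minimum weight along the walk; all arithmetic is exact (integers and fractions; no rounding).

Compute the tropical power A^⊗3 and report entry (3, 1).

A^⊗2:
  [57, 9, 54]
  [55, 54, 66]
  [9, 54, 57]
A^⊗3:
  [54, 54, 57]
  [57, 54, 55]
  [57, 9, 54]
Key observation: the optimum is the walk 3->1->3->1, with weight 57 min 66 min 57 = 57.
Optimal value attained by: walk 3->1->3->1.
Answer: (A^⊗3)[3][1] = 57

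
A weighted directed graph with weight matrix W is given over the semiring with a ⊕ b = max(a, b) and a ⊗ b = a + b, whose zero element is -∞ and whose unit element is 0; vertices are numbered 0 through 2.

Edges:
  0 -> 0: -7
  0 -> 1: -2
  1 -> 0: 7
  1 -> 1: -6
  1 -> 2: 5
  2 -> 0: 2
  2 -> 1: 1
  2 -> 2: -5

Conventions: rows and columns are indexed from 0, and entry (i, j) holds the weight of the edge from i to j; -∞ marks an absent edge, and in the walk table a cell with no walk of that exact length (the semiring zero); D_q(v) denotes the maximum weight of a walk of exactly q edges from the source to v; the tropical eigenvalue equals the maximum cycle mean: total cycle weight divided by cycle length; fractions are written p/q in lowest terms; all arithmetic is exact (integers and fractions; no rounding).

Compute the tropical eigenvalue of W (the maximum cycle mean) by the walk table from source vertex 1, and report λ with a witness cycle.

q=0: [-∞, 0, -∞]
q=1: [7, -6, 5]
q=2: [7, 6, 0]
q=3: [13, 5, 11]
Optimal cycle mean attained by: cycle 1->2->1, total 5 + 1, length 2.
Answer: λ = 3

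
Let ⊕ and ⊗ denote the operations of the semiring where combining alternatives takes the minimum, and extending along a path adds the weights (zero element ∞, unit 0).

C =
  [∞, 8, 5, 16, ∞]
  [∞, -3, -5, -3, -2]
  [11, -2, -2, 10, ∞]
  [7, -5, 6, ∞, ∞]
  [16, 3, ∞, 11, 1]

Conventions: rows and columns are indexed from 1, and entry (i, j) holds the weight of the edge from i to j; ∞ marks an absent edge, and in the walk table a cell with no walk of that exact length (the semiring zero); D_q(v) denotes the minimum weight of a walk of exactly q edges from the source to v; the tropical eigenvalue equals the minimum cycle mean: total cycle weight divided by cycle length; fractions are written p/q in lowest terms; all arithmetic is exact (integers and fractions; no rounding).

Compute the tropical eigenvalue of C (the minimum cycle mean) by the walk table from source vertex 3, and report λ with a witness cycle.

q=0: [∞, ∞, 0, ∞, ∞]
q=1: [11, -2, -2, 10, ∞]
q=2: [9, -5, -7, -5, -4]
q=3: [2, -10, -10, -8, -7]
q=4: [-1, -13, -15, -13, -12]
q=5: [-6, -18, -18, -16, -15]
Optimal cycle mean attained by: cycle 2->4->2, total (-3) + (-5), length 2.
Answer: λ = -4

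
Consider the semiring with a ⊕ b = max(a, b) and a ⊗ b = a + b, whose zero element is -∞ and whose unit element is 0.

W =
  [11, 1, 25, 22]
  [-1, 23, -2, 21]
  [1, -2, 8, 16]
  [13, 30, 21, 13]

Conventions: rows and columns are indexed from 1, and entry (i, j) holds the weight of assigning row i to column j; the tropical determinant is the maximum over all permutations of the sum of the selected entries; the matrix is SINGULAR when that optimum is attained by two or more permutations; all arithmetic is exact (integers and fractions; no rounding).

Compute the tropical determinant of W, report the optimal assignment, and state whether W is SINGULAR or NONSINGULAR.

σ = (1, 2, 3, 4): 11 + 23 + 8 + 13 = 55
σ = (1, 2, 4, 3): 11 + 23 + 16 + 21 = 71
σ = (1, 3, 2, 4): 11 + (-2) + (-2) + 13 = 20
σ = (1, 3, 4, 2): 11 + (-2) + 16 + 30 = 55
σ = (1, 4, 2, 3): 11 + 21 + (-2) + 21 = 51
σ = (1, 4, 3, 2): 11 + 21 + 8 + 30 = 70
σ = (2, 1, 3, 4): 1 + (-1) + 8 + 13 = 21
σ = (2, 1, 4, 3): 1 + (-1) + 16 + 21 = 37
σ = (2, 3, 1, 4): 1 + (-2) + 1 + 13 = 13
σ = (2, 3, 4, 1): 1 + (-2) + 16 + 13 = 28
σ = (2, 4, 1, 3): 1 + 21 + 1 + 21 = 44
σ = (2, 4, 3, 1): 1 + 21 + 8 + 13 = 43
σ = (3, 1, 2, 4): 25 + (-1) + (-2) + 13 = 35
σ = (3, 1, 4, 2): 25 + (-1) + 16 + 30 = 70
σ = (3, 2, 1, 4): 25 + 23 + 1 + 13 = 62
σ = (3, 2, 4, 1): 25 + 23 + 16 + 13 = 77
σ = (3, 4, 1, 2): 25 + 21 + 1 + 30 = 77
σ = (3, 4, 2, 1): 25 + 21 + (-2) + 13 = 57
σ = (4, 1, 2, 3): 22 + (-1) + (-2) + 21 = 40
σ = (4, 1, 3, 2): 22 + (-1) + 8 + 30 = 59
σ = (4, 2, 1, 3): 22 + 23 + 1 + 21 = 67
σ = (4, 2, 3, 1): 22 + 23 + 8 + 13 = 66
σ = (4, 3, 1, 2): 22 + (-2) + 1 + 30 = 51
σ = (4, 3, 2, 1): 22 + (-2) + (-2) + 13 = 31
Optimal value attained by: σ = (3, 2, 4, 1).
Answer: det⊕(W) = 77; verdict: SINGULAR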